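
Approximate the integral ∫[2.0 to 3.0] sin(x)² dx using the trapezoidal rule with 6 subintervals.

f(x) = sin(x)²
a = 2.0, b = 3.0, n = 6
h = (b - a)/n = 0.166667

Trapezoidal rule: (h/2)[f(x₀) + 2f(x₁) + 2f(x₂) + ... + f(xₙ)]

x_0 = 2.0000, f(x_0) = 0.826822, coefficient = 1
x_1 = 2.1667, f(x_1) = 0.685022, coefficient = 2
x_2 = 2.3333, f(x_2) = 0.522853, coefficient = 2
x_3 = 2.5000, f(x_3) = 0.358169, coefficient = 2
x_4 = 2.6667, f(x_4) = 0.209098, coefficient = 2
x_5 = 2.8333, f(x_5) = 0.092052, coefficient = 2
x_6 = 3.0000, f(x_6) = 0.019915, coefficient = 1

I ≈ (0.166667/2) × 4.581124 = 0.381760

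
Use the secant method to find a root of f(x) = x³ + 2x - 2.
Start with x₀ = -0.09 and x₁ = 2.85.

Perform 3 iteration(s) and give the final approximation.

f(x) = x³ + 2x - 2
x₀ = -0.09, x₁ = 2.85

Secant formula: x_{n+1} = x_n - f(x_n)(x_n - x_{n-1})/(f(x_n) - f(x_{n-1}))

Iteration 1:
  f(-0.090000) = -2.180729
  f(2.850000) = 26.849125
  x_2 = 2.850000 - 26.849125×(2.850000 - (-0.090000))/(26.849125 - (-2.180729))
       = 0.130853
Iteration 2:
  f(2.850000) = 26.849125
  f(0.130853) = -1.736053
  x_3 = 0.130853 - (-1.736053)×(0.130853 - 2.850000)/(-1.736053 - 26.849125)
       = 0.295994
Iteration 3:
  f(0.130853) = -1.736053
  f(0.295994) = -1.382079
  x_4 = 0.295994 - (-1.382079)×(0.295994 - 0.130853)/(-1.382079 - (-1.736053))
       = 0.940781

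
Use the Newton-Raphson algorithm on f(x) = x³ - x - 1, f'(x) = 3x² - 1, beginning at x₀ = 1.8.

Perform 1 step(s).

f(x) = x³ - x - 1
f'(x) = 3x² - 1
x₀ = 1.8

Newton-Raphson formula: x_{n+1} = x_n - f(x_n)/f'(x_n)

Iteration 1:
  f(1.800000) = 3.032000
  f'(1.800000) = 8.720000
  x_1 = 1.800000 - 3.032000/8.720000 = 1.452294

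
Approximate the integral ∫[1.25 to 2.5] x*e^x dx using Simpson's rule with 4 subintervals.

f(x) = x*e^x
a = 1.25, b = 2.5, n = 4
h = (b - a)/n = 0.312500

Simpson's rule: (h/3)[f(x₀) + 4f(x₁) + 2f(x₂) + ... + f(xₙ)]

x_0 = 1.2500, f(x_0) = 4.362929, coefficient = 1
x_1 = 1.5625, f(x_1) = 7.454271, coefficient = 4
x_2 = 1.8750, f(x_2) = 12.226536, coefficient = 2
x_3 = 2.1875, f(x_3) = 19.496975, coefficient = 4
x_4 = 2.5000, f(x_4) = 30.456235, coefficient = 1

I ≈ (0.312500/3) × 167.077219 = 17.403877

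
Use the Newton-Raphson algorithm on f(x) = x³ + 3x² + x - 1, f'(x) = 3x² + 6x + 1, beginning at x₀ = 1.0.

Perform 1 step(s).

f(x) = x³ + 3x² + x - 1
f'(x) = 3x² + 6x + 1
x₀ = 1.0

Newton-Raphson formula: x_{n+1} = x_n - f(x_n)/f'(x_n)

Iteration 1:
  f(1.000000) = 4.000000
  f'(1.000000) = 10.000000
  x_1 = 1.000000 - 4.000000/10.000000 = 0.600000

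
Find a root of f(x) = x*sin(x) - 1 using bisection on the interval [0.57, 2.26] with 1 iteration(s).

f(x) = x*sin(x) - 1
Initial interval: [0.57, 2.26]

Iteration 1:
  c_1 = (0.570000 + 2.260000)/2 = 1.415000
  f(c_1) = f(1.415000) = 0.397862
  f(a) × f(c) < 0, new interval: [0.570000, 1.415000]

After 1 iteration(s), the approximation is c_1 = 1.415000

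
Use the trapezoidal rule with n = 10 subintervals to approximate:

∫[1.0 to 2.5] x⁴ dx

f(x) = x⁴
a = 1.0, b = 2.5, n = 10
h = (b - a)/n = 0.150000

Trapezoidal rule: (h/2)[f(x₀) + 2f(x₁) + 2f(x₂) + ... + f(xₙ)]

x_0 = 1.0000, f(x_0) = 1.000000, coefficient = 1
x_1 = 1.1500, f(x_1) = 1.749006, coefficient = 2
x_2 = 1.3000, f(x_2) = 2.856100, coefficient = 2
x_3 = 1.4500, f(x_3) = 4.420506, coefficient = 2
x_4 = 1.6000, f(x_4) = 6.553600, coefficient = 2
x_5 = 1.7500, f(x_5) = 9.378906, coefficient = 2
x_6 = 1.9000, f(x_6) = 13.032100, coefficient = 2
x_7 = 2.0500, f(x_7) = 17.661006, coefficient = 2
x_8 = 2.2000, f(x_8) = 23.425600, coefficient = 2
x_9 = 2.3500, f(x_9) = 30.498006, coefficient = 2
x_10 = 2.5000, f(x_10) = 39.062500, coefficient = 1

I ≈ (0.150000/2) × 259.212162 = 19.440912
Exact value: 19.331250
Error: 0.109662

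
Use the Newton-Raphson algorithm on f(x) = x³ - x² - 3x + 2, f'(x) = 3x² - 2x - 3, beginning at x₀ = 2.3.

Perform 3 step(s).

f(x) = x³ - x² - 3x + 2
f'(x) = 3x² - 2x - 3
x₀ = 2.3

Newton-Raphson formula: x_{n+1} = x_n - f(x_n)/f'(x_n)

Iteration 1:
  f(2.300000) = 1.977000
  f'(2.300000) = 8.270000
  x_1 = 2.300000 - 1.977000/8.270000 = 2.060943
Iteration 2:
  f(2.060943) = 0.323513
  f'(2.060943) = 5.620574
  x_2 = 2.060943 - 0.323513/5.620574 = 2.003385
Iteration 3:
  f(2.003385) = 0.016980
  f'(2.003385) = 5.033880
  x_3 = 2.003385 - 0.016980/5.033880 = 2.000011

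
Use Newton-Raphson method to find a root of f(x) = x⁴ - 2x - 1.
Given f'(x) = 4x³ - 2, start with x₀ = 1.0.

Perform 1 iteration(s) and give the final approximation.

f(x) = x⁴ - 2x - 1
f'(x) = 4x³ - 2
x₀ = 1.0

Newton-Raphson formula: x_{n+1} = x_n - f(x_n)/f'(x_n)

Iteration 1:
  f(1.000000) = -2.000000
  f'(1.000000) = 2.000000
  x_1 = 1.000000 - (-2.000000)/2.000000 = 2.000000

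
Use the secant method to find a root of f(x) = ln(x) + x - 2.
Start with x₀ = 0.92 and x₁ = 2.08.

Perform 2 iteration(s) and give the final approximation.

f(x) = ln(x) + x - 2
x₀ = 0.92, x₁ = 2.08

Secant formula: x_{n+1} = x_n - f(x_n)(x_n - x_{n-1})/(f(x_n) - f(x_{n-1}))

Iteration 1:
  f(0.920000) = -1.163382
  f(2.080000) = 0.812368
  x_2 = 2.080000 - 0.812368×(2.080000 - 0.920000)/(0.812368 - (-1.163382))
       = 1.603043
Iteration 2:
  f(2.080000) = 0.812368
  f(1.603043) = 0.074947
  x_3 = 1.603043 - 0.074947×(1.603043 - 2.080000)/(0.074947 - 0.812368)
       = 1.554568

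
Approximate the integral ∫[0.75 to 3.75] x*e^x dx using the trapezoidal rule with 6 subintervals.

f(x) = x*e^x
a = 0.75, b = 3.75, n = 6
h = (b - a)/n = 0.500000

Trapezoidal rule: (h/2)[f(x₀) + 2f(x₁) + 2f(x₂) + ... + f(xₙ)]

x_0 = 0.7500, f(x_0) = 1.587750, coefficient = 1
x_1 = 1.2500, f(x_1) = 4.362929, coefficient = 2
x_2 = 1.7500, f(x_2) = 10.070555, coefficient = 2
x_3 = 2.2500, f(x_3) = 21.347406, coefficient = 2
x_4 = 2.7500, f(x_4) = 43.017238, coefficient = 2
x_5 = 3.2500, f(x_5) = 83.818605, coefficient = 2
x_6 = 3.7500, f(x_6) = 159.454058, coefficient = 1

I ≈ (0.500000/2) × 486.275270 = 121.568818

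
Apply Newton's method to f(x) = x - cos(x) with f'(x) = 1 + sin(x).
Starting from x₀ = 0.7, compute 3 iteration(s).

f(x) = x - cos(x)
f'(x) = 1 + sin(x)
x₀ = 0.7

Newton-Raphson formula: x_{n+1} = x_n - f(x_n)/f'(x_n)

Iteration 1:
  f(0.700000) = -0.064842
  f'(0.700000) = 1.644218
  x_1 = 0.700000 - (-0.064842)/1.644218 = 0.739436
Iteration 2:
  f(0.739436) = 0.000588
  f'(0.739436) = 1.673872
  x_2 = 0.739436 - 0.000588/1.673872 = 0.739085
Iteration 3:
  f(0.739085) = 0.000000
  f'(0.739085) = 1.673612
  x_3 = 0.739085 - 0.000000/1.673612 = 0.739085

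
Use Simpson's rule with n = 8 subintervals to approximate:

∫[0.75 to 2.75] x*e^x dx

f(x) = x*e^x
a = 0.75, b = 2.75, n = 8
h = (b - a)/n = 0.250000

Simpson's rule: (h/3)[f(x₀) + 4f(x₁) + 2f(x₂) + ... + f(xₙ)]

x_0 = 0.7500, f(x_0) = 1.587750, coefficient = 1
x_1 = 1.0000, f(x_1) = 2.718282, coefficient = 4
x_2 = 1.2500, f(x_2) = 4.362929, coefficient = 2
x_3 = 1.5000, f(x_3) = 6.722534, coefficient = 4
x_4 = 1.7500, f(x_4) = 10.070555, coefficient = 2
x_5 = 2.0000, f(x_5) = 14.778112, coefficient = 4
x_6 = 2.2500, f(x_6) = 21.347406, coefficient = 2
x_7 = 2.5000, f(x_7) = 30.456235, coefficient = 4
x_8 = 2.7500, f(x_8) = 43.017238, coefficient = 1

I ≈ (0.250000/3) × 334.867416 = 27.905618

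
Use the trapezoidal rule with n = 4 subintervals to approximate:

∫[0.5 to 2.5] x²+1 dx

f(x) = x²+1
a = 0.5, b = 2.5, n = 4
h = (b - a)/n = 0.500000

Trapezoidal rule: (h/2)[f(x₀) + 2f(x₁) + 2f(x₂) + ... + f(xₙ)]

x_0 = 0.5000, f(x_0) = 1.250000, coefficient = 1
x_1 = 1.0000, f(x_1) = 2.000000, coefficient = 2
x_2 = 1.5000, f(x_2) = 3.250000, coefficient = 2
x_3 = 2.0000, f(x_3) = 5.000000, coefficient = 2
x_4 = 2.5000, f(x_4) = 7.250000, coefficient = 1

I ≈ (0.500000/2) × 29.000000 = 7.250000
Exact value: 7.166667
Error: 0.083333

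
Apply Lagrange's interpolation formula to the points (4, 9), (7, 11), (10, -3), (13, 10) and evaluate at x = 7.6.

Lagrange interpolation formula:
P(x) = Σ yᵢ × Lᵢ(x)
where Lᵢ(x) = Π_{j≠i} (x - xⱼ)/(xᵢ - xⱼ)

L_0(7.6) = (7.6 - 7)/(4 - 7) × (7.6 - 10)/(4 - 10) × (7.6 - 13)/(4 - 13) = -0.048000
L_1(7.6) = (7.6 - 4)/(7 - 4) × (7.6 - 10)/(7 - 10) × (7.6 - 13)/(7 - 13) = 0.864000
L_2(7.6) = (7.6 - 4)/(10 - 4) × (7.6 - 7)/(10 - 7) × (7.6 - 13)/(10 - 13) = 0.216000
L_3(7.6) = (7.6 - 4)/(13 - 4) × (7.6 - 7)/(13 - 7) × (7.6 - 10)/(13 - 10) = -0.032000

P(7.6) = 9×L_0(7.6) + 11×L_1(7.6) + (-3)×L_2(7.6) + 10×L_3(7.6)
P(7.6) = 8.104000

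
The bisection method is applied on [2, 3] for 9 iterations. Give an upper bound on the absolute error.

Bisection error bound: |error| ≤ (b-a)/2^n
|error| ≤ (3 - 2)/2^9 = 1/2^9
|error| ≤ 0.0019531250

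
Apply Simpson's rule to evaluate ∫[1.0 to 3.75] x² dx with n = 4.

f(x) = x²
a = 1.0, b = 3.75, n = 4
h = (b - a)/n = 0.687500

Simpson's rule: (h/3)[f(x₀) + 4f(x₁) + 2f(x₂) + ... + f(xₙ)]

x_0 = 1.0000, f(x_0) = 1.000000, coefficient = 1
x_1 = 1.6875, f(x_1) = 2.847656, coefficient = 4
x_2 = 2.3750, f(x_2) = 5.640625, coefficient = 2
x_3 = 3.0625, f(x_3) = 9.378906, coefficient = 4
x_4 = 3.7500, f(x_4) = 14.062500, coefficient = 1

I ≈ (0.687500/3) × 75.250000 = 17.244792
Exact value: 17.244792
Error: 0.000000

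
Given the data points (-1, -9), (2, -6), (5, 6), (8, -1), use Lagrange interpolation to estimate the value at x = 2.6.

Lagrange interpolation formula:
P(x) = Σ yᵢ × Lᵢ(x)
where Lᵢ(x) = Π_{j≠i} (x - xⱼ)/(xᵢ - xⱼ)

L_0(2.6) = (2.6 - 2)/(-1 - 2) × (2.6 - 5)/(-1 - 5) × (2.6 - 8)/(-1 - 8) = -0.048000
L_1(2.6) = (2.6 - (-1))/(2 - (-1)) × (2.6 - 5)/(2 - 5) × (2.6 - 8)/(2 - 8) = 0.864000
L_2(2.6) = (2.6 - (-1))/(5 - (-1)) × (2.6 - 2)/(5 - 2) × (2.6 - 8)/(5 - 8) = 0.216000
L_3(2.6) = (2.6 - (-1))/(8 - (-1)) × (2.6 - 2)/(8 - 2) × (2.6 - 5)/(8 - 5) = -0.032000

P(2.6) = (-9)×L_0(2.6) + (-6)×L_1(2.6) + 6×L_2(2.6) + (-1)×L_3(2.6)
P(2.6) = -3.424000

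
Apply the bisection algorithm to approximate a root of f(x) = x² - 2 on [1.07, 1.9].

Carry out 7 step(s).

f(x) = x² - 2
Initial interval: [1.07, 1.9]

Iteration 1:
  c_1 = (1.070000 + 1.900000)/2 = 1.485000
  f(c_1) = f(1.485000) = 0.205225
  f(a) × f(c) < 0, new interval: [1.070000, 1.485000]
Iteration 2:
  c_2 = (1.070000 + 1.485000)/2 = 1.277500
  f(c_2) = f(1.277500) = -0.367994
  f(a) × f(c) ≥ 0, new interval: [1.277500, 1.485000]
Iteration 3:
  c_3 = (1.277500 + 1.485000)/2 = 1.381250
  f(c_3) = f(1.381250) = -0.092148
  f(a) × f(c) ≥ 0, new interval: [1.381250, 1.485000]
Iteration 4:
  c_4 = (1.381250 + 1.485000)/2 = 1.433125
  f(c_4) = f(1.433125) = 0.053847
  f(a) × f(c) < 0, new interval: [1.381250, 1.433125]
Iteration 5:
  c_5 = (1.381250 + 1.433125)/2 = 1.407188
  f(c_5) = f(1.407188) = -0.019823
  f(a) × f(c) ≥ 0, new interval: [1.407188, 1.433125]
Iteration 6:
  c_6 = (1.407188 + 1.433125)/2 = 1.420156
  f(c_6) = f(1.420156) = 0.016844
  f(a) × f(c) < 0, new interval: [1.407188, 1.420156]
Iteration 7:
  c_7 = (1.407188 + 1.420156)/2 = 1.413672
  f(c_7) = f(1.413672) = -0.001532
  f(a) × f(c) ≥ 0, new interval: [1.413672, 1.420156]

After 7 iteration(s), the approximation is c_7 = 1.413672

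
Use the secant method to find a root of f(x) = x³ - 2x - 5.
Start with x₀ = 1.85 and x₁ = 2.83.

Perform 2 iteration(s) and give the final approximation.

f(x) = x³ - 2x - 5
x₀ = 1.85, x₁ = 2.83

Secant formula: x_{n+1} = x_n - f(x_n)(x_n - x_{n-1})/(f(x_n) - f(x_{n-1}))

Iteration 1:
  f(1.850000) = -2.368375
  f(2.830000) = 12.005187
  x_2 = 2.830000 - 12.005187×(2.830000 - 1.850000)/(12.005187 - (-2.368375))
       = 2.011478
Iteration 2:
  f(2.830000) = 12.005187
  f(2.011478) = -0.884433
  x_3 = 2.011478 - (-0.884433)×(2.011478 - 2.830000)/(-0.884433 - 12.005187)
       = 2.067641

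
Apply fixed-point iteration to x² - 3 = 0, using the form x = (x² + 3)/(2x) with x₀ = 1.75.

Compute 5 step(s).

Equation: x² - 3 = 0
Fixed-point form: x = (x² + 3)/(2x)
x₀ = 1.75

x_1 = g(1.750000) = 1.732143
x_2 = g(1.732143) = 1.732051
x_3 = g(1.732051) = 1.732051
x_4 = g(1.732051) = 1.732051
x_5 = g(1.732051) = 1.732051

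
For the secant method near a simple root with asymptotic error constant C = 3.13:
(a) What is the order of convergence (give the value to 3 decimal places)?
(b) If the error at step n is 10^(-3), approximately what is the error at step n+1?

(a) Secant method has superlinear convergence with order φ = (1+√5)/2 ≈ 1.618.
    This means |e_{n+1}| ≈ C|e_n|^1.618.

(b) With |e_n| = 10^(-3) and C = 3.13:
    |e_{n+1}| ≈ 3.13 × (10^(-3))^1.618 = 3.13 × 10^(-4.85)

(a) ≈ 1.618 (golden ratio); (b) |e_{n+1}| ≈ 4.380e-05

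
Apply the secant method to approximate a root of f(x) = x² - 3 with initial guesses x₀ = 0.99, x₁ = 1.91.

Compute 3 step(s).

f(x) = x² - 3
x₀ = 0.99, x₁ = 1.91

Secant formula: x_{n+1} = x_n - f(x_n)(x_n - x_{n-1})/(f(x_n) - f(x_{n-1}))

Iteration 1:
  f(0.990000) = -2.019900
  f(1.910000) = 0.648100
  x_2 = 1.910000 - 0.648100×(1.910000 - 0.990000)/(0.648100 - (-2.019900))
       = 1.686517
Iteration 2:
  f(1.910000) = 0.648100
  f(1.686517) = -0.155660
  x_3 = 1.686517 - (-0.155660)×(1.686517 - 1.910000)/(-0.155660 - 0.648100)
       = 1.729798
Iteration 3:
  f(1.686517) = -0.155660
  f(1.729798) = -0.007799
  x_4 = 1.729798 - (-0.007799)×(1.729798 - 1.686517)/(-0.007799 - (-0.155660))
       = 1.732081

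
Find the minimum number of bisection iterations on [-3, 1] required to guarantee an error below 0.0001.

We need (b-a)/2^n ≤ 0.0001
(1 - (-3))/2^n ≤ 0.0001
4/2^n ≤ 0.0001
2^n ≥ 40000
n ≥ log₂(40000) = 15.29
n ≥ 16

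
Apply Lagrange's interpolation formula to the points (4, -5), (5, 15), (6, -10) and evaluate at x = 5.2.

Lagrange interpolation formula:
P(x) = Σ yᵢ × Lᵢ(x)
where Lᵢ(x) = Π_{j≠i} (x - xⱼ)/(xᵢ - xⱼ)

L_0(5.2) = (5.2 - 5)/(4 - 5) × (5.2 - 6)/(4 - 6) = -0.080000
L_1(5.2) = (5.2 - 4)/(5 - 4) × (5.2 - 6)/(5 - 6) = 0.960000
L_2(5.2) = (5.2 - 4)/(6 - 4) × (5.2 - 5)/(6 - 5) = 0.120000

P(5.2) = (-5)×L_0(5.2) + 15×L_1(5.2) + (-10)×L_2(5.2)
P(5.2) = 13.600000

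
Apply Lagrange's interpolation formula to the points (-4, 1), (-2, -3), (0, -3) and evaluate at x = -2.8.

Lagrange interpolation formula:
P(x) = Σ yᵢ × Lᵢ(x)
where Lᵢ(x) = Π_{j≠i} (x - xⱼ)/(xᵢ - xⱼ)

L_0(-2.8) = (-2.8 - (-2))/(-4 - (-2)) × (-2.8 - 0)/(-4 - 0) = 0.280000
L_1(-2.8) = (-2.8 - (-4))/(-2 - (-4)) × (-2.8 - 0)/(-2 - 0) = 0.840000
L_2(-2.8) = (-2.8 - (-4))/(0 - (-4)) × (-2.8 - (-2))/(0 - (-2)) = -0.120000

P(-2.8) = 1×L_0(-2.8) + (-3)×L_1(-2.8) + (-3)×L_2(-2.8)
P(-2.8) = -1.880000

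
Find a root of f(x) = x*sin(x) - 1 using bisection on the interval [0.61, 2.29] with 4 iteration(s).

f(x) = x*sin(x) - 1
Initial interval: [0.61, 2.29]

Iteration 1:
  c_1 = (0.610000 + 2.290000)/2 = 1.450000
  f(c_1) = f(1.450000) = 0.439434
  f(a) × f(c) < 0, new interval: [0.610000, 1.450000]
Iteration 2:
  c_2 = (0.610000 + 1.450000)/2 = 1.030000
  f(c_2) = f(1.030000) = -0.116982
  f(a) × f(c) ≥ 0, new interval: [1.030000, 1.450000]
Iteration 3:
  c_3 = (1.030000 + 1.450000)/2 = 1.240000
  f(c_3) = f(1.240000) = 0.172772
  f(a) × f(c) < 0, new interval: [1.030000, 1.240000]
Iteration 4:
  c_4 = (1.030000 + 1.240000)/2 = 1.135000
  f(c_4) = f(1.135000) = 0.028916
  f(a) × f(c) < 0, new interval: [1.030000, 1.135000]

After 4 iteration(s), the approximation is c_4 = 1.135000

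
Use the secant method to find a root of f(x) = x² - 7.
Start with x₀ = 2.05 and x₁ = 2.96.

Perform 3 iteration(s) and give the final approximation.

f(x) = x² - 7
x₀ = 2.05, x₁ = 2.96

Secant formula: x_{n+1} = x_n - f(x_n)(x_n - x_{n-1})/(f(x_n) - f(x_{n-1}))

Iteration 1:
  f(2.050000) = -2.797500
  f(2.960000) = 1.761600
  x_2 = 2.960000 - 1.761600×(2.960000 - 2.050000)/(1.761600 - (-2.797500))
       = 2.608383
Iteration 2:
  f(2.960000) = 1.761600
  f(2.608383) = -0.196337
  x_3 = 2.608383 - (-0.196337)×(2.608383 - 2.960000)/(-0.196337 - 1.761600)
       = 2.643642
Iteration 3:
  f(2.608383) = -0.196337
  f(2.643642) = -0.011155
  x_4 = 2.643642 - (-0.011155)×(2.643642 - 2.608383)/(-0.011155 - (-0.196337))
       = 2.645766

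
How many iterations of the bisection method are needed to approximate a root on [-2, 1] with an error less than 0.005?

We need (b-a)/2^n ≤ 0.005
(1 - (-2))/2^n ≤ 0.005
3/2^n ≤ 0.005
2^n ≥ 600
n ≥ log₂(600) = 9.23
n ≥ 10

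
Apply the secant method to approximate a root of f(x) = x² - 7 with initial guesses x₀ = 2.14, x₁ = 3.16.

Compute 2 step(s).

f(x) = x² - 7
x₀ = 2.14, x₁ = 3.16

Secant formula: x_{n+1} = x_n - f(x_n)(x_n - x_{n-1})/(f(x_n) - f(x_{n-1}))

Iteration 1:
  f(2.140000) = -2.420400
  f(3.160000) = 2.985600
  x_2 = 3.160000 - 2.985600×(3.160000 - 2.140000)/(2.985600 - (-2.420400))
       = 2.596679
Iteration 2:
  f(3.160000) = 2.985600
  f(2.596679) = -0.257257
  x_3 = 2.596679 - (-0.257257)×(2.596679 - 3.160000)/(-0.257257 - 2.985600)
       = 2.641368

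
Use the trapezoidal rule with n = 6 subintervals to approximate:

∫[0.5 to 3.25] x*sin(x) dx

f(x) = x*sin(x)
a = 0.5, b = 3.25, n = 6
h = (b - a)/n = 0.458333

Trapezoidal rule: (h/2)[f(x₀) + 2f(x₁) + 2f(x₂) + ... + f(xₙ)]

x_0 = 0.5000, f(x_0) = 0.239713, coefficient = 1
x_1 = 0.9583, f(x_1) = 0.784141, coefficient = 2
x_2 = 1.4167, f(x_2) = 1.399873, coefficient = 2
x_3 = 1.8750, f(x_3) = 1.788911, coefficient = 2
x_4 = 2.3333, f(x_4) = 1.687200, coefficient = 2
x_5 = 2.7917, f(x_5) = 0.957062, coefficient = 2
x_6 = 3.2500, f(x_6) = -0.351634, coefficient = 1

I ≈ (0.458333/2) × 13.122454 = 3.007229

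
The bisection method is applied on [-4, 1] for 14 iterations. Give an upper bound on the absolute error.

Bisection error bound: |error| ≤ (b-a)/2^n
|error| ≤ (1 - (-4))/2^14 = 5/2^14
|error| ≤ 0.0003051758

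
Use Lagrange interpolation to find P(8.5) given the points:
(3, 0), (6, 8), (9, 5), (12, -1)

Lagrange interpolation formula:
P(x) = Σ yᵢ × Lᵢ(x)
where Lᵢ(x) = Π_{j≠i} (x - xⱼ)/(xᵢ - xⱼ)

L_0(8.5) = (8.5 - 6)/(3 - 6) × (8.5 - 9)/(3 - 9) × (8.5 - 12)/(3 - 12) = -0.027006
L_1(8.5) = (8.5 - 3)/(6 - 3) × (8.5 - 9)/(6 - 9) × (8.5 - 12)/(6 - 12) = 0.178241
L_2(8.5) = (8.5 - 3)/(9 - 3) × (8.5 - 6)/(9 - 6) × (8.5 - 12)/(9 - 12) = 0.891204
L_3(8.5) = (8.5 - 3)/(12 - 3) × (8.5 - 6)/(12 - 6) × (8.5 - 9)/(12 - 9) = -0.042438

P(8.5) = 0×L_0(8.5) + 8×L_1(8.5) + 5×L_2(8.5) + (-1)×L_3(8.5)
P(8.5) = 5.924383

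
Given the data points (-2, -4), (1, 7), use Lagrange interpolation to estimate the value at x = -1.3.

Lagrange interpolation formula:
P(x) = Σ yᵢ × Lᵢ(x)
where Lᵢ(x) = Π_{j≠i} (x - xⱼ)/(xᵢ - xⱼ)

L_0(-1.3) = (-1.3 - 1)/(-2 - 1) = 0.766667
L_1(-1.3) = (-1.3 - (-2))/(1 - (-2)) = 0.233333

P(-1.3) = (-4)×L_0(-1.3) + 7×L_1(-1.3)
P(-1.3) = -1.433333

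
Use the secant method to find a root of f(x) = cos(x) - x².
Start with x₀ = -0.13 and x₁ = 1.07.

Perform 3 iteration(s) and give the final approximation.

f(x) = cos(x) - x²
x₀ = -0.13, x₁ = 1.07

Secant formula: x_{n+1} = x_n - f(x_n)(x_n - x_{n-1})/(f(x_n) - f(x_{n-1}))

Iteration 1:
  f(-0.130000) = 0.974662
  f(1.070000) = -0.664776
  x_2 = 1.070000 - (-0.664776)×(1.070000 - (-0.130000))/(-0.664776 - 0.974662)
       = 0.583412
Iteration 2:
  f(1.070000) = -0.664776
  f(0.583412) = 0.494219
  x_3 = 0.583412 - 0.494219×(0.583412 - 1.070000)/(0.494219 - (-0.664776))
       = 0.790903
Iteration 3:
  f(0.583412) = 0.494219
  f(0.790903) = 0.077676
  x_4 = 0.790903 - 0.077676×(0.790903 - 0.583412)/(0.077676 - 0.494219)
       = 0.829596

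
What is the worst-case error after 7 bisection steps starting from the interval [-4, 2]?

Bisection error bound: |error| ≤ (b-a)/2^n
|error| ≤ (2 - (-4))/2^7 = 6/2^7
|error| ≤ 0.0468750000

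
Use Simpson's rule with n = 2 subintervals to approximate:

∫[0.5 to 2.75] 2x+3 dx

f(x) = 2x+3
a = 0.5, b = 2.75, n = 2
h = (b - a)/n = 1.125000

Simpson's rule: (h/3)[f(x₀) + 4f(x₁) + 2f(x₂) + ... + f(xₙ)]

x_0 = 0.5000, f(x_0) = 4.000000, coefficient = 1
x_1 = 1.6250, f(x_1) = 6.250000, coefficient = 4
x_2 = 2.7500, f(x_2) = 8.500000, coefficient = 1

I ≈ (1.125000/3) × 37.500000 = 14.062500
Exact value: 14.062500
Error: 0.000000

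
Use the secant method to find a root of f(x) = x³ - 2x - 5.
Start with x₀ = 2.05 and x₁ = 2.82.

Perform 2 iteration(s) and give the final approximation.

f(x) = x³ - 2x - 5
x₀ = 2.05, x₁ = 2.82

Secant formula: x_{n+1} = x_n - f(x_n)(x_n - x_{n-1})/(f(x_n) - f(x_{n-1}))

Iteration 1:
  f(2.050000) = -0.484875
  f(2.820000) = 11.785768
  x_2 = 2.820000 - 11.785768×(2.820000 - 2.050000)/(11.785768 - (-0.484875))
       = 2.080427
Iteration 2:
  f(2.820000) = 11.785768
  f(2.080427) = -0.156403
  x_3 = 2.080427 - (-0.156403)×(2.080427 - 2.820000)/(-0.156403 - 11.785768)
       = 2.090113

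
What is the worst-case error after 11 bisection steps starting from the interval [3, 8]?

Bisection error bound: |error| ≤ (b-a)/2^n
|error| ≤ (8 - 3)/2^11 = 5/2^11
|error| ≤ 0.0024414062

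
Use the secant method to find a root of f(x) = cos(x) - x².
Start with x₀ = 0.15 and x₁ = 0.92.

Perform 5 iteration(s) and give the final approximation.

f(x) = cos(x) - x²
x₀ = 0.15, x₁ = 0.92

Secant formula: x_{n+1} = x_n - f(x_n)(x_n - x_{n-1})/(f(x_n) - f(x_{n-1}))

Iteration 1:
  f(0.150000) = 0.966271
  f(0.920000) = -0.240580
  x_2 = 0.920000 - (-0.240580)×(0.920000 - 0.150000)/(-0.240580 - 0.966271)
       = 0.766504
Iteration 2:
  f(0.920000) = -0.240580
  f(0.766504) = 0.132811
  x_3 = 0.766504 - 0.132811×(0.766504 - 0.920000)/(0.132811 - (-0.240580))
       = 0.821101
Iteration 3:
  f(0.766504) = 0.132811
  f(0.821101) = 0.007209
  x_4 = 0.821101 - 0.007209×(0.821101 - 0.766504)/(0.007209 - 0.132811)
       = 0.824235
Iteration 4:
  f(0.821101) = 0.007209
  f(0.824235) = -0.000244
  x_5 = 0.824235 - (-0.000244)×(0.824235 - 0.821101)/(-0.000244 - 0.007209)
       = 0.824132
Iteration 5:
  f(0.824235) = -0.000244
  f(0.824132) = 0.000000
  x_6 = 0.824132 - 0.000000×(0.824132 - 0.824235)/(0.000000 - (-0.000244))
       = 0.824132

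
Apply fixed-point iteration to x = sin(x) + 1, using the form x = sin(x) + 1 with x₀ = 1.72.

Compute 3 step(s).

Equation: x = sin(x) + 1
Fixed-point form: x = sin(x) + 1
x₀ = 1.72

x_1 = g(1.720000) = 1.988890
x_2 = g(1.988890) = 1.913865
x_3 = g(1.913865) = 1.941727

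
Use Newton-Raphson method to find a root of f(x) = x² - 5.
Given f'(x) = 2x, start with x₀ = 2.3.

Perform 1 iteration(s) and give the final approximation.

f(x) = x² - 5
f'(x) = 2x
x₀ = 2.3

Newton-Raphson formula: x_{n+1} = x_n - f(x_n)/f'(x_n)

Iteration 1:
  f(2.300000) = 0.290000
  f'(2.300000) = 4.600000
  x_1 = 2.300000 - 0.290000/4.600000 = 2.236957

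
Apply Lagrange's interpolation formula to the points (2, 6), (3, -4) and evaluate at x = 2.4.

Lagrange interpolation formula:
P(x) = Σ yᵢ × Lᵢ(x)
where Lᵢ(x) = Π_{j≠i} (x - xⱼ)/(xᵢ - xⱼ)

L_0(2.4) = (2.4 - 3)/(2 - 3) = 0.600000
L_1(2.4) = (2.4 - 2)/(3 - 2) = 0.400000

P(2.4) = 6×L_0(2.4) + (-4)×L_1(2.4)
P(2.4) = 2.000000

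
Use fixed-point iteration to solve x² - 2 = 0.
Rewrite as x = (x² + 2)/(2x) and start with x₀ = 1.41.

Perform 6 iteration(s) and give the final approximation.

Equation: x² - 2 = 0
Fixed-point form: x = (x² + 2)/(2x)
x₀ = 1.41

x_1 = g(1.410000) = 1.414220
x_2 = g(1.414220) = 1.414214
x_3 = g(1.414214) = 1.414214
x_4 = g(1.414214) = 1.414214
x_5 = g(1.414214) = 1.414214
x_6 = g(1.414214) = 1.414214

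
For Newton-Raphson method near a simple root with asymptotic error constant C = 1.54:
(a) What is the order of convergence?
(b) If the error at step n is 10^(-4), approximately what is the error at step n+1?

(a) Newton-Raphson has quadratic (order 2) convergence near simple roots.
    This means |e_{n+1}| ≈ C|e_n|².

(b) With |e_n| = 10^(-4) and C = 1.54:
    |e_{n+1}| ≈ 1.54 × (10^(-4))² = 1.54 × 10^(-8)

(a) 2 (quadratic); (b) |e_{n+1}| ≈ 1.540e-08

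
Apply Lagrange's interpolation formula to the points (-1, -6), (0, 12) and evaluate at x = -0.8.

Lagrange interpolation formula:
P(x) = Σ yᵢ × Lᵢ(x)
where Lᵢ(x) = Π_{j≠i} (x - xⱼ)/(xᵢ - xⱼ)

L_0(-0.8) = (-0.8 - 0)/(-1 - 0) = 0.800000
L_1(-0.8) = (-0.8 - (-1))/(0 - (-1)) = 0.200000

P(-0.8) = (-6)×L_0(-0.8) + 12×L_1(-0.8)
P(-0.8) = -2.400000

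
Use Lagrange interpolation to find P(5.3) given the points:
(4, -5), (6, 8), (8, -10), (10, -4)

Lagrange interpolation formula:
P(x) = Σ yᵢ × Lᵢ(x)
where Lᵢ(x) = Π_{j≠i} (x - xⱼ)/(xᵢ - xⱼ)

L_0(5.3) = (5.3 - 6)/(4 - 6) × (5.3 - 8)/(4 - 8) × (5.3 - 10)/(4 - 10) = 0.185063
L_1(5.3) = (5.3 - 4)/(6 - 4) × (5.3 - 8)/(6 - 8) × (5.3 - 10)/(6 - 10) = 1.031062
L_2(5.3) = (5.3 - 4)/(8 - 4) × (5.3 - 6)/(8 - 6) × (5.3 - 10)/(8 - 10) = -0.267313
L_3(5.3) = (5.3 - 4)/(10 - 4) × (5.3 - 6)/(10 - 6) × (5.3 - 8)/(10 - 8) = 0.051188

P(5.3) = (-5)×L_0(5.3) + 8×L_1(5.3) + (-10)×L_2(5.3) + (-4)×L_3(5.3)
P(5.3) = 9.791562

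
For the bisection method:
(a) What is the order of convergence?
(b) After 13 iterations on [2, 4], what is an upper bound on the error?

(a) Bisection has linear (order 1) convergence; the error is halved each step.

(b) Error bound = (b-a)/2^n = (4 - 2)/2^{13}
    = 2/2^{13}

(a) 1 (linear); (b) error ≤ 2.44e-04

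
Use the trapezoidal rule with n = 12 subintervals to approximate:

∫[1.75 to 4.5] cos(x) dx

f(x) = cos(x)
a = 1.75, b = 4.5, n = 12
h = (b - a)/n = 0.229167

Trapezoidal rule: (h/2)[f(x₀) + 2f(x₁) + 2f(x₂) + ... + f(xₙ)]

x_0 = 1.7500, f(x_0) = -0.178246, coefficient = 1
x_1 = 1.9792, f(x_1) = -0.397114, coefficient = 2
x_2 = 2.2083, f(x_2) = -0.595218, coefficient = 2
x_3 = 2.4375, f(x_3) = -0.762199, coefficient = 2
x_4 = 2.6667, f(x_4) = -0.889327, coefficient = 2
x_5 = 2.8958, f(x_5) = -0.969953, coefficient = 2
x_6 = 3.1250, f(x_6) = -0.999862, coefficient = 2
x_7 = 3.3542, f(x_7) = -0.977491, coefficient = 2
x_8 = 3.5833, f(x_8) = -0.904009, coefficient = 2
x_9 = 3.8125, f(x_9) = -0.783258, coefficient = 2
x_10 = 4.0417, f(x_10) = -0.621552, coefficient = 2
x_11 = 4.2708, f(x_11) = -0.427346, coefficient = 2
x_12 = 4.5000, f(x_12) = -0.210796, coefficient = 1

I ≈ (0.229167/2) × -17.043701 = -1.952924
Exact value: -1.961516
Error: 0.008592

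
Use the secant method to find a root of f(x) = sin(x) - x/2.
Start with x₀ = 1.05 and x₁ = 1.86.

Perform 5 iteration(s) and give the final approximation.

f(x) = sin(x) - x/2
x₀ = 1.05, x₁ = 1.86

Secant formula: x_{n+1} = x_n - f(x_n)(x_n - x_{n-1})/(f(x_n) - f(x_{n-1}))

Iteration 1:
  f(1.050000) = 0.342423
  f(1.860000) = 0.028471
  x_2 = 1.860000 - 0.028471×(1.860000 - 1.050000)/(0.028471 - 0.342423)
       = 1.933456
Iteration 2:
  f(1.860000) = 0.028471
  f(1.933456) = -0.031772
  x_3 = 1.933456 - (-0.031772)×(1.933456 - 1.860000)/(-0.031772 - 0.028471)
       = 1.894716
Iteration 3:
  f(1.933456) = -0.031772
  f(1.894716) = 0.000637
  x_4 = 1.894716 - 0.000637×(1.894716 - 1.933456)/(0.000637 - (-0.031772))
       = 1.895478
Iteration 4:
  f(1.894716) = 0.000637
  f(1.895478) = 0.000014
  x_5 = 1.895478 - 0.000014×(1.895478 - 1.894716)/(0.000014 - 0.000637)
       = 1.895494
Iteration 5:
  f(1.895478) = 0.000014
  f(1.895494) = 0.000000
  x_6 = 1.895494 - 0.000000×(1.895494 - 1.895478)/(0.000000 - 0.000014)
       = 1.895494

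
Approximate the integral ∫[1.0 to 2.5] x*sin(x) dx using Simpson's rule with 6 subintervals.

f(x) = x*sin(x)
a = 1.0, b = 2.5, n = 6
h = (b - a)/n = 0.250000

Simpson's rule: (h/3)[f(x₀) + 4f(x₁) + 2f(x₂) + ... + f(xₙ)]

x_0 = 1.0000, f(x_0) = 0.841471, coefficient = 1
x_1 = 1.2500, f(x_1) = 1.186231, coefficient = 4
x_2 = 1.5000, f(x_2) = 1.496242, coefficient = 2
x_3 = 1.7500, f(x_3) = 1.721975, coefficient = 4
x_4 = 2.0000, f(x_4) = 1.818595, coefficient = 2
x_5 = 2.2500, f(x_5) = 1.750665, coefficient = 4
x_6 = 2.5000, f(x_6) = 1.496180, coefficient = 1

I ≈ (0.250000/3) × 27.602810 = 2.300234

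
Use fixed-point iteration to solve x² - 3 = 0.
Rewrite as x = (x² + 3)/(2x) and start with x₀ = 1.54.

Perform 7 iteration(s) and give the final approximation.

Equation: x² - 3 = 0
Fixed-point form: x = (x² + 3)/(2x)
x₀ = 1.54

x_1 = g(1.540000) = 1.744026
x_2 = g(1.744026) = 1.732092
x_3 = g(1.732092) = 1.732051
x_4 = g(1.732051) = 1.732051
x_5 = g(1.732051) = 1.732051
x_6 = g(1.732051) = 1.732051
x_7 = g(1.732051) = 1.732051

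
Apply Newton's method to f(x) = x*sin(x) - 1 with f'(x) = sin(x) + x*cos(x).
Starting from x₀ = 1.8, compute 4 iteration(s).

f(x) = x*sin(x) - 1
f'(x) = sin(x) + x*cos(x)
x₀ = 1.8

Newton-Raphson formula: x_{n+1} = x_n - f(x_n)/f'(x_n)

Iteration 1:
  f(1.800000) = 0.752926
  f'(1.800000) = 0.564884
  x_1 = 1.800000 - 0.752926/0.564884 = 0.467114
Iteration 2:
  f(0.467114) = -0.789653
  f'(0.467114) = 0.867384
  x_2 = 0.467114 - (-0.789653)/0.867384 = 1.377499
Iteration 3:
  f(1.377499) = 0.351844
  f'(1.377499) = 1.245988
  x_3 = 1.377499 - 0.351844/1.245988 = 1.095117
Iteration 4:
  f(1.095117) = -0.026461
  f'(1.095117) = 1.390482
  x_4 = 1.095117 - (-0.026461)/1.390482 = 1.114147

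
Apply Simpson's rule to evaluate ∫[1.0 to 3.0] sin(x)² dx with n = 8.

f(x) = sin(x)²
a = 1.0, b = 3.0, n = 8
h = (b - a)/n = 0.250000

Simpson's rule: (h/3)[f(x₀) + 4f(x₁) + 2f(x₂) + ... + f(xₙ)]

x_0 = 1.0000, f(x_0) = 0.708073, coefficient = 1
x_1 = 1.2500, f(x_1) = 0.900572, coefficient = 4
x_2 = 1.5000, f(x_2) = 0.994996, coefficient = 2
x_3 = 1.7500, f(x_3) = 0.968228, coefficient = 4
x_4 = 2.0000, f(x_4) = 0.826822, coefficient = 2
x_5 = 2.2500, f(x_5) = 0.605398, coefficient = 4
x_6 = 2.5000, f(x_6) = 0.358169, coefficient = 2
x_7 = 2.7500, f(x_7) = 0.145665, coefficient = 4
x_8 = 3.0000, f(x_8) = 0.019915, coefficient = 1

I ≈ (0.250000/3) × 15.567415 = 1.297285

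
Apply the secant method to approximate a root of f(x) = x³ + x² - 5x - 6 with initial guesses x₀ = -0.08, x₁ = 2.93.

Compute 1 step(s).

f(x) = x³ + x² - 5x - 6
x₀ = -0.08, x₁ = 2.93

Secant formula: x_{n+1} = x_n - f(x_n)(x_n - x_{n-1})/(f(x_n) - f(x_{n-1}))

Iteration 1:
  f(-0.080000) = -5.594112
  f(2.930000) = 13.088657
  x_2 = 2.930000 - 13.088657×(2.930000 - (-0.080000))/(13.088657 - (-5.594112))
       = 0.821273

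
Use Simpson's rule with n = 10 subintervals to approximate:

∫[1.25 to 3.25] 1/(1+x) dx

f(x) = 1/(1+x)
a = 1.25, b = 3.25, n = 10
h = (b - a)/n = 0.200000

Simpson's rule: (h/3)[f(x₀) + 4f(x₁) + 2f(x₂) + ... + f(xₙ)]

x_0 = 1.2500, f(x_0) = 0.444444, coefficient = 1
x_1 = 1.4500, f(x_1) = 0.408163, coefficient = 4
x_2 = 1.6500, f(x_2) = 0.377358, coefficient = 2
x_3 = 1.8500, f(x_3) = 0.350877, coefficient = 4
x_4 = 2.0500, f(x_4) = 0.327869, coefficient = 2
x_5 = 2.2500, f(x_5) = 0.307692, coefficient = 4
x_6 = 2.4500, f(x_6) = 0.289855, coefficient = 2
x_7 = 2.6500, f(x_7) = 0.273973, coefficient = 4
x_8 = 2.8500, f(x_8) = 0.259740, coefficient = 2
x_9 = 3.0500, f(x_9) = 0.246914, coefficient = 4
x_10 = 3.2500, f(x_10) = 0.235294, coefficient = 1

I ≈ (0.200000/3) × 9.539860 = 0.635991
Exact value: 0.635989
Error: 0.000002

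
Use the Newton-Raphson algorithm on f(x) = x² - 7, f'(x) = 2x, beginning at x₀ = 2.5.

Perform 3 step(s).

f(x) = x² - 7
f'(x) = 2x
x₀ = 2.5

Newton-Raphson formula: x_{n+1} = x_n - f(x_n)/f'(x_n)

Iteration 1:
  f(2.500000) = -0.750000
  f'(2.500000) = 5.000000
  x_1 = 2.500000 - (-0.750000)/5.000000 = 2.650000
Iteration 2:
  f(2.650000) = 0.022500
  f'(2.650000) = 5.300000
  x_2 = 2.650000 - 0.022500/5.300000 = 2.645755
Iteration 3:
  f(2.645755) = 0.000018
  f'(2.645755) = 5.291509
  x_3 = 2.645755 - 0.000018/5.291509 = 2.645751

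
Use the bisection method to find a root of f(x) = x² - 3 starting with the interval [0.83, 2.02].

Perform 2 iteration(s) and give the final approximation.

f(x) = x² - 3
Initial interval: [0.83, 2.02]

Iteration 1:
  c_1 = (0.830000 + 2.020000)/2 = 1.425000
  f(c_1) = f(1.425000) = -0.969375
  f(a) × f(c) ≥ 0, new interval: [1.425000, 2.020000]
Iteration 2:
  c_2 = (1.425000 + 2.020000)/2 = 1.722500
  f(c_2) = f(1.722500) = -0.032994
  f(a) × f(c) ≥ 0, new interval: [1.722500, 2.020000]

After 2 iteration(s), the approximation is c_2 = 1.722500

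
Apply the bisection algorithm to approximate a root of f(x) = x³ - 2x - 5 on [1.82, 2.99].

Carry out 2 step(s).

f(x) = x³ - 2x - 5
Initial interval: [1.82, 2.99]

Iteration 1:
  c_1 = (1.820000 + 2.990000)/2 = 2.405000
  f(c_1) = f(2.405000) = 4.100580
  f(a) × f(c) < 0, new interval: [1.820000, 2.405000]
Iteration 2:
  c_2 = (1.820000 + 2.405000)/2 = 2.112500
  f(c_2) = f(2.112500) = 0.202361
  f(a) × f(c) < 0, new interval: [1.820000, 2.112500]

After 2 iteration(s), the approximation is c_2 = 2.112500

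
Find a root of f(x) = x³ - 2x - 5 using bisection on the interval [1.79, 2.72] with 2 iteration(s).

f(x) = x³ - 2x - 5
Initial interval: [1.79, 2.72]

Iteration 1:
  c_1 = (1.790000 + 2.720000)/2 = 2.255000
  f(c_1) = f(2.255000) = 1.956731
  f(a) × f(c) < 0, new interval: [1.790000, 2.255000]
Iteration 2:
  c_2 = (1.790000 + 2.255000)/2 = 2.022500
  f(c_2) = f(2.022500) = -0.771951
  f(a) × f(c) ≥ 0, new interval: [2.022500, 2.255000]

After 2 iteration(s), the approximation is c_2 = 2.022500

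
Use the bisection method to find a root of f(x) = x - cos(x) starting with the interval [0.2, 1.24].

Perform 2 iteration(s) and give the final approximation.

f(x) = x - cos(x)
Initial interval: [0.2, 1.24]

Iteration 1:
  c_1 = (0.200000 + 1.240000)/2 = 0.720000
  f(c_1) = f(0.720000) = -0.031806
  f(a) × f(c) ≥ 0, new interval: [0.720000, 1.240000]
Iteration 2:
  c_2 = (0.720000 + 1.240000)/2 = 0.980000
  f(c_2) = f(0.980000) = 0.422977
  f(a) × f(c) < 0, new interval: [0.720000, 0.980000]

After 2 iteration(s), the approximation is c_2 = 0.980000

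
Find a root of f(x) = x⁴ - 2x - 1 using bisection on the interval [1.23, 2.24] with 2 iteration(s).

f(x) = x⁴ - 2x - 1
Initial interval: [1.23, 2.24]

Iteration 1:
  c_1 = (1.230000 + 2.240000)/2 = 1.735000
  f(c_1) = f(1.735000) = 4.591455
  f(a) × f(c) < 0, new interval: [1.230000, 1.735000]
Iteration 2:
  c_2 = (1.230000 + 1.735000)/2 = 1.482500
  f(c_2) = f(1.482500) = 0.865352
  f(a) × f(c) < 0, new interval: [1.230000, 1.482500]

After 2 iteration(s), the approximation is c_2 = 1.482500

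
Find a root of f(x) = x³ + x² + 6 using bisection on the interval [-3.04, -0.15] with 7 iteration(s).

f(x) = x³ + x² + 6
Initial interval: [-3.04, -0.15]

Iteration 1:
  c_1 = (-3.040000 + (-0.150000))/2 = -1.595000
  f(c_1) = f(-1.595000) = 4.486305
  f(a) × f(c) < 0, new interval: [-3.040000, -1.595000]
Iteration 2:
  c_2 = (-3.040000 + (-1.595000))/2 = -2.317500
  f(c_2) = f(-2.317500) = -1.076037
  f(a) × f(c) ≥ 0, new interval: [-2.317500, -1.595000]
Iteration 3:
  c_3 = (-2.317500 + (-1.595000))/2 = -1.956250
  f(c_3) = f(-1.956250) = 2.340513
  f(a) × f(c) < 0, new interval: [-2.317500, -1.956250]
Iteration 4:
  c_4 = (-2.317500 + (-1.956250))/2 = -2.136875
  f(c_4) = f(-2.136875) = 0.808762
  f(a) × f(c) < 0, new interval: [-2.317500, -2.136875]
Iteration 5:
  c_5 = (-2.317500 + (-2.136875))/2 = -2.227187
  f(c_5) = f(-2.227187) = -0.087297
  f(a) × f(c) ≥ 0, new interval: [-2.227187, -2.136875]
Iteration 6:
  c_6 = (-2.227187 + (-2.136875))/2 = -2.182031
  f(c_6) = f(-2.182031) = 0.372041
  f(a) × f(c) < 0, new interval: [-2.227187, -2.182031]
Iteration 7:
  c_7 = (-2.227187 + (-2.182031))/2 = -2.204609
  f(c_7) = f(-2.204609) = 0.145234
  f(a) × f(c) < 0, new interval: [-2.227187, -2.204609]

After 7 iteration(s), the approximation is c_7 = -2.204609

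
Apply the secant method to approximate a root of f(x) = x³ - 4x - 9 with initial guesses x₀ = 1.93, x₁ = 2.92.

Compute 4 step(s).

f(x) = x³ - 4x - 9
x₀ = 1.93, x₁ = 2.92

Secant formula: x_{n+1} = x_n - f(x_n)(x_n - x_{n-1})/(f(x_n) - f(x_{n-1}))

Iteration 1:
  f(1.930000) = -9.530943
  f(2.920000) = 4.217088
  x_2 = 2.920000 - 4.217088×(2.920000 - 1.930000)/(4.217088 - (-9.530943))
       = 2.616326
Iteration 2:
  f(2.920000) = 4.217088
  f(2.616326) = -1.556126
  x_3 = 2.616326 - (-1.556126)×(2.616326 - 2.920000)/(-1.556126 - 4.217088)
       = 2.698179
Iteration 3:
  f(2.616326) = -1.556126
  f(2.698179) = -0.149511
  x_4 = 2.698179 - (-0.149511)×(2.698179 - 2.616326)/(-0.149511 - (-1.556126))
       = 2.706879
Iteration 4:
  f(2.698179) = -0.149511
  f(2.706879) = 0.006320
  x_5 = 2.706879 - 0.006320×(2.706879 - 2.698179)/(0.006320 - (-0.149511))
       = 2.706527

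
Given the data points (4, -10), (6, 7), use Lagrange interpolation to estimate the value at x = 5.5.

Lagrange interpolation formula:
P(x) = Σ yᵢ × Lᵢ(x)
where Lᵢ(x) = Π_{j≠i} (x - xⱼ)/(xᵢ - xⱼ)

L_0(5.5) = (5.5 - 6)/(4 - 6) = 0.250000
L_1(5.5) = (5.5 - 4)/(6 - 4) = 0.750000

P(5.5) = (-10)×L_0(5.5) + 7×L_1(5.5)
P(5.5) = 2.750000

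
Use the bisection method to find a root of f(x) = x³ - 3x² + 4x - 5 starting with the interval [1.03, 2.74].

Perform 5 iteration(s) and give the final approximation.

f(x) = x³ - 3x² + 4x - 5
Initial interval: [1.03, 2.74]

Iteration 1:
  c_1 = (1.030000 + 2.740000)/2 = 1.885000
  f(c_1) = f(1.885000) = -1.421846
  f(a) × f(c) ≥ 0, new interval: [1.885000, 2.740000]
Iteration 2:
  c_2 = (1.885000 + 2.740000)/2 = 2.312500
  f(c_2) = f(2.312500) = 0.573486
  f(a) × f(c) < 0, new interval: [1.885000, 2.312500]
Iteration 3:
  c_3 = (1.885000 + 2.312500)/2 = 2.098750
  f(c_3) = f(2.098750) = -0.574782
  f(a) × f(c) ≥ 0, new interval: [2.098750, 2.312500]
Iteration 4:
  c_4 = (2.098750 + 2.312500)/2 = 2.205625
  f(c_4) = f(2.205625) = -0.041961
  f(a) × f(c) ≥ 0, new interval: [2.205625, 2.312500]
Iteration 5:
  c_5 = (2.205625 + 2.312500)/2 = 2.259062
  f(c_5) = f(2.259062) = 0.254977
  f(a) × f(c) < 0, new interval: [2.205625, 2.259062]

After 5 iteration(s), the approximation is c_5 = 2.259062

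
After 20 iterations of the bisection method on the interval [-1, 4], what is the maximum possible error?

Bisection error bound: |error| ≤ (b-a)/2^n
|error| ≤ (4 - (-1))/2^20 = 5/2^20
|error| ≤ 0.0000047684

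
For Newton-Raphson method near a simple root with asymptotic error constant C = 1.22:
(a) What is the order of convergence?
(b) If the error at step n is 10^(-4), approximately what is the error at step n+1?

(a) Newton-Raphson has quadratic (order 2) convergence near simple roots.
    This means |e_{n+1}| ≈ C|e_n|².

(b) With |e_n| = 10^(-4) and C = 1.22:
    |e_{n+1}| ≈ 1.22 × (10^(-4))² = 1.22 × 10^(-8)

(a) 2 (quadratic); (b) |e_{n+1}| ≈ 1.220e-08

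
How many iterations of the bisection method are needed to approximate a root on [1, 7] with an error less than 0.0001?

We need (b-a)/2^n ≤ 0.0001
(7 - 1)/2^n ≤ 0.0001
6/2^n ≤ 0.0001
2^n ≥ 60000
n ≥ log₂(60000) = 15.87
n ≥ 16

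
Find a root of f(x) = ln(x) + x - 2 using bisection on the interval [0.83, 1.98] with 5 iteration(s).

f(x) = ln(x) + x - 2
Initial interval: [0.83, 1.98]

Iteration 1:
  c_1 = (0.830000 + 1.980000)/2 = 1.405000
  f(c_1) = f(1.405000) = -0.254963
  f(a) × f(c) ≥ 0, new interval: [1.405000, 1.980000]
Iteration 2:
  c_2 = (1.405000 + 1.980000)/2 = 1.692500
  f(c_2) = f(1.692500) = 0.218707
  f(a) × f(c) < 0, new interval: [1.405000, 1.692500]
Iteration 3:
  c_3 = (1.405000 + 1.692500)/2 = 1.548750
  f(c_3) = f(1.548750) = -0.013802
  f(a) × f(c) ≥ 0, new interval: [1.548750, 1.692500]
Iteration 4:
  c_4 = (1.548750 + 1.692500)/2 = 1.620625
  f(c_4) = f(1.620625) = 0.103437
  f(a) × f(c) < 0, new interval: [1.548750, 1.620625]
Iteration 5:
  c_5 = (1.548750 + 1.620625)/2 = 1.584688
  f(c_5) = f(1.584688) = 0.045075
  f(a) × f(c) < 0, new interval: [1.548750, 1.584688]

After 5 iteration(s), the approximation is c_5 = 1.584688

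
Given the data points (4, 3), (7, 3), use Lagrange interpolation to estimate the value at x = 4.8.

Lagrange interpolation formula:
P(x) = Σ yᵢ × Lᵢ(x)
where Lᵢ(x) = Π_{j≠i} (x - xⱼ)/(xᵢ - xⱼ)

L_0(4.8) = (4.8 - 7)/(4 - 7) = 0.733333
L_1(4.8) = (4.8 - 4)/(7 - 4) = 0.266667

P(4.8) = 3×L_0(4.8) + 3×L_1(4.8)
P(4.8) = 3.000000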